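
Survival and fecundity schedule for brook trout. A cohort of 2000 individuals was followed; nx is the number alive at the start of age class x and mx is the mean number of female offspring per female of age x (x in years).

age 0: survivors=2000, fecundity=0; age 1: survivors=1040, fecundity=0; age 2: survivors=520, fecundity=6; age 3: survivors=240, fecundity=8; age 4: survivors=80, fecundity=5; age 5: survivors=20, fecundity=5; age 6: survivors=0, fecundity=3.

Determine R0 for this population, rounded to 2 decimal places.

2.77

lx = nx/n0 = nx/2000: 1, 0.52, 0.26, 0.12, 0.04, 0.01, 0
lx·mx by age: 0, 0, 1.56, 0.96, 0.2, 0.05, 0
R0 = Σ lx·mx = 2.77 → 2.77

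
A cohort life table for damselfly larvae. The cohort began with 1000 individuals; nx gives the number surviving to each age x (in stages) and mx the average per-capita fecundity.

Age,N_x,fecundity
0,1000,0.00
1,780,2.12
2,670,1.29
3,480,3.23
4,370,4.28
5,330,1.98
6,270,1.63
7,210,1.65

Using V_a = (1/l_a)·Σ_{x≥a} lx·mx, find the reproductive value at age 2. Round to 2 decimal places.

lx = nx/n0 = nx/1000: 1, 0.78, 0.67, 0.48, 0.37, 0.33, 0.27, 0.21
lx·mx for x ≥ 2: 0.8643, 1.5504, 1.5836, 0.6534, 0.4401, 0.3465 → sum = 5.4383
V_2 = 5.4383 / l_2 = 5.4383 / 0.67 = 8.116866… → 8.12

8.12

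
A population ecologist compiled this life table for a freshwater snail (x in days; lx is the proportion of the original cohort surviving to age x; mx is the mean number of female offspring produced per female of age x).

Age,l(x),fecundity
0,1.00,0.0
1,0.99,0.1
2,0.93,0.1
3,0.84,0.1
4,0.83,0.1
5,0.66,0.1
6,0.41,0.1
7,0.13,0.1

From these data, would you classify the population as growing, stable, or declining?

R0 = Σ lx·mx = 0 + 0.099 + 0.093 + 0.084 + 0.083 + 0.066 + 0.041 + 0.013 = 0.479
R0 < 1, so the population is declining.

declining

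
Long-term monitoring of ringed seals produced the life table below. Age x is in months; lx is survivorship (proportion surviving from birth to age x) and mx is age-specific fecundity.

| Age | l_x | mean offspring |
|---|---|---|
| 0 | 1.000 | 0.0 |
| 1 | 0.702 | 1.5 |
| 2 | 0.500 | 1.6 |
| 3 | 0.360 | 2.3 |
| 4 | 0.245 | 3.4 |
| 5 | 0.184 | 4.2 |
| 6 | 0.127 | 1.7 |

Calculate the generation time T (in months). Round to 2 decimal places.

3.03

lx·mx: 0, 1.053, 0.8, 0.828, 0.833, 0.7728, 0.2159 → R0 = 4.5027
x·lx·mx: 0, 1.053, 1.6, 2.484, 3.332, 3.864, 1.2954 → Σ = 13.6284
T = 13.6284 / 4.5027 = 3.026717… → 3.03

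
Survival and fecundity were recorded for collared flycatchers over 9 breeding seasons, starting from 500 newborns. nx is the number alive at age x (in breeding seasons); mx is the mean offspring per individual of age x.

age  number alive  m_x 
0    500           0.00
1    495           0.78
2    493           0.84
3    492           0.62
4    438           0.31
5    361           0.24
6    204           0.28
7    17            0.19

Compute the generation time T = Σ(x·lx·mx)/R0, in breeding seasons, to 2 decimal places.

2.50

lx = nx/n0 = nx/500: 1, 0.99, 0.986, 0.984, 0.876, 0.722, 0.408, 0.034
lx·mx: 0, 0.7722, 0.82824, 0.61008, 0.27156, 0.17328, 0.11424, 0.00646 → R0 = 2.77606
x·lx·mx: 0, 0.7722, 1.65648, 1.83024, 1.08624, 0.8664, 0.68544, 0.04522 → Σ = 6.94222
T = 6.94222 / 2.77606 = 2.500746… → 2.50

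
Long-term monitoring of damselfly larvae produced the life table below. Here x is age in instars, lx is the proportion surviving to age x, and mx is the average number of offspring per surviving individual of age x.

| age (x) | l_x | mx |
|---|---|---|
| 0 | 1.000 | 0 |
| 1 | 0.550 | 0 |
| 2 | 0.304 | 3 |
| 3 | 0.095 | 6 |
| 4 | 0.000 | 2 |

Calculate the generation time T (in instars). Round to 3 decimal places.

2.385

lx·mx: 0, 0, 0.912, 0.57, 0 → R0 = 1.482
x·lx·mx: 0, 0, 1.824, 1.71, 0 → Σ = 3.534
T = 3.534 / 1.482 = 2.384615… → 2.385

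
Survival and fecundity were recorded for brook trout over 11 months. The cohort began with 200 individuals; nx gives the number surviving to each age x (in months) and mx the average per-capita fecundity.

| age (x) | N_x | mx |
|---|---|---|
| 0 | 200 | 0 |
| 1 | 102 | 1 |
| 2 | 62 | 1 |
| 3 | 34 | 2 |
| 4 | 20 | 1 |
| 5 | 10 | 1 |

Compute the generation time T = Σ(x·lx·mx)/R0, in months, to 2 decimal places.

2.14

lx = nx/n0 = nx/200: 1, 0.51, 0.31, 0.17, 0.1, 0.05
lx·mx: 0, 0.51, 0.31, 0.34, 0.1, 0.05 → R0 = 1.31
x·lx·mx: 0, 0.51, 0.62, 1.02, 0.4, 0.25 → Σ = 2.8
T = 2.8 / 1.31 = 2.137405… → 2.14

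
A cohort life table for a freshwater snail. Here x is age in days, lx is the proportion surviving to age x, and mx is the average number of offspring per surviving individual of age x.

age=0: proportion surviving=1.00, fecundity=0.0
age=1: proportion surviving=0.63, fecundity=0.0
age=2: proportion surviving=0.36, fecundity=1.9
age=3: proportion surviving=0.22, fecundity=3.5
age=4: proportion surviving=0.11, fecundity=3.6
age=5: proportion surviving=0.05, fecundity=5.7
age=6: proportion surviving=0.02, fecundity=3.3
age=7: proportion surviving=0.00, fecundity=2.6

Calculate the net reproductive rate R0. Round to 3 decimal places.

2.201

lx·mx by age: 0, 0, 0.684, 0.77, 0.396, 0.285, 0.066, 0
R0 = Σ lx·mx = 2.201 → 2.201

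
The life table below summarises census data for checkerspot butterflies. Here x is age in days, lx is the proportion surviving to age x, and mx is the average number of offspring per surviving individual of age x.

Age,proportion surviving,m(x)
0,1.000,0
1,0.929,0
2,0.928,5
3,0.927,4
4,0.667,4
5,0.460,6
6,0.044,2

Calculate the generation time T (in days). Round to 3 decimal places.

lx·mx: 0, 0, 4.64, 3.708, 2.668, 2.76, 0.088 → R0 = 13.864
x·lx·mx: 0, 0, 9.28, 11.124, 10.672, 13.8, 0.528 → Σ = 45.404
T = 45.404 / 13.864 = 3.274957… → 3.275

3.275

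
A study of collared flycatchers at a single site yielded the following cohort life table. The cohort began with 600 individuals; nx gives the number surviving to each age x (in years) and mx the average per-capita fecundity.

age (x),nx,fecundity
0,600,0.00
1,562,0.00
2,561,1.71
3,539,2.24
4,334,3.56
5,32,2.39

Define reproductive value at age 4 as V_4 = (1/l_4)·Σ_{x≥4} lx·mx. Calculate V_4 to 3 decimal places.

3.789

lx = nx/n0 = nx/600: 1, 0.93667…, 0.935, 0.89833…, 0.55667…, 0.05333…
lx·mx for x ≥ 4: 1.981733…, 0.127467… → sum = 2.1092…
V_4 = 2.1092… / l_4 = 2.1092… / 0.556667… = 3.788982… → 3.789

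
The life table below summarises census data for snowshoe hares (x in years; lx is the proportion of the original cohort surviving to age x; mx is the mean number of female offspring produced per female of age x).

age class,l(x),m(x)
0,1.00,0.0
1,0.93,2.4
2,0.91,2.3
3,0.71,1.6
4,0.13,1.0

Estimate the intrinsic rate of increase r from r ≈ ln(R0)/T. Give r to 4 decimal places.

0.9301

R0 = Σ lx·mx = 0 + 2.232 + 2.093 + 1.136 + 0.13 = 5.591
Σ x·lx·mx = 10.346; T = 10.346/5.591 = 1.85047…
r ≈ ln(R0)/T = ln(5.591)/1.85047… = 0.930117… → 0.9301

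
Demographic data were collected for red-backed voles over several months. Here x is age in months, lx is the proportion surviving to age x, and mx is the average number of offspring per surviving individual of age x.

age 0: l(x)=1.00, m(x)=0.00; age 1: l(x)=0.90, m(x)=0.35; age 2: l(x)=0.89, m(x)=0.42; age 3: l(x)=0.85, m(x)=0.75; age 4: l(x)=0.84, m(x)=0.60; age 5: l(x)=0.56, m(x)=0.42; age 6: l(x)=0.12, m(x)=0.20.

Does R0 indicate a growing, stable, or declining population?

growing

R0 = Σ lx·mx = 0 + 0.315 + 0.3738 + 0.6375 + 0.504 + 0.2352 + 0.024 = 2.0895
R0 > 1, so the population is growing.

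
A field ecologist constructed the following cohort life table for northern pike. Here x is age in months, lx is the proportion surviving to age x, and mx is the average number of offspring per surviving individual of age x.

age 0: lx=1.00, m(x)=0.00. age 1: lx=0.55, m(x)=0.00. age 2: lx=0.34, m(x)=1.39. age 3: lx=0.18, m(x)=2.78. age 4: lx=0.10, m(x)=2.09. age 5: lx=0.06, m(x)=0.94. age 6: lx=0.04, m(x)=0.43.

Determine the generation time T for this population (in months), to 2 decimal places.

lx·mx: 0, 0, 0.4726, 0.5004, 0.209, 0.0564, 0.0172 → R0 = 1.2556
x·lx·mx: 0, 0, 0.9452, 1.5012, 0.836, 0.282, 0.1032 → Σ = 3.6676
T = 3.6676 / 1.2556 = 2.920994… → 2.92

2.92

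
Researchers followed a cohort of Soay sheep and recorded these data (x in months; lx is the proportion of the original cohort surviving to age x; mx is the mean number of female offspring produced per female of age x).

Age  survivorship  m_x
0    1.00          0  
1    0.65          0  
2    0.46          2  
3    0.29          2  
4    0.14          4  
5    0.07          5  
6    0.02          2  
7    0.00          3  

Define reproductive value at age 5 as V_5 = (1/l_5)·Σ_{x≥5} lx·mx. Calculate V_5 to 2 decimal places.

5.57

lx·mx for x ≥ 5: 0.35, 0.04, 0 → sum = 0.39
V_5 = 0.39 / l_5 = 0.39 / 0.07 = 5.571429… → 5.57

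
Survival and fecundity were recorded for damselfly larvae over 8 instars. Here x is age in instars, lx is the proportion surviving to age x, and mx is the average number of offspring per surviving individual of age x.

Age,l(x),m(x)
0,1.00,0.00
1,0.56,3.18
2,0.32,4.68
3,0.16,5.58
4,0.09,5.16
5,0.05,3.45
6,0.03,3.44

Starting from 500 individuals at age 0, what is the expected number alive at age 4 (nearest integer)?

45

Expected survivors = N0 · l_4 = 500 × 0.09 = 45 → 45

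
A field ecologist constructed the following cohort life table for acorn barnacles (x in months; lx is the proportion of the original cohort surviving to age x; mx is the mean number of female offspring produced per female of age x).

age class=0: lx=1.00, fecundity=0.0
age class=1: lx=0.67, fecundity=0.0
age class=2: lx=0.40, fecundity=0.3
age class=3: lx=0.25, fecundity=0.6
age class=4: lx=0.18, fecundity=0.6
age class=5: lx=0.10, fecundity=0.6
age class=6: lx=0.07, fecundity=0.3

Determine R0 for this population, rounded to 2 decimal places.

0.46

lx·mx by age: 0, 0, 0.12, 0.15, 0.108, 0.06, 0.021
R0 = Σ lx·mx = 0.459 → 0.46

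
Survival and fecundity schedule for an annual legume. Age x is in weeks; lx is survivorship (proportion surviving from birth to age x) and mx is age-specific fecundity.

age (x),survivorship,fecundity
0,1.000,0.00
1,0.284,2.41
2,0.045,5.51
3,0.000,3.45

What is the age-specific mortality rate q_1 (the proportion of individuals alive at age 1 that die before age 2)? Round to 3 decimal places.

q_1 = (l_1 − l_2) / l_1 = (0.284 − 0.045) / 0.284
     = 0.239 / 0.284 = 0.841549… → 0.842

0.842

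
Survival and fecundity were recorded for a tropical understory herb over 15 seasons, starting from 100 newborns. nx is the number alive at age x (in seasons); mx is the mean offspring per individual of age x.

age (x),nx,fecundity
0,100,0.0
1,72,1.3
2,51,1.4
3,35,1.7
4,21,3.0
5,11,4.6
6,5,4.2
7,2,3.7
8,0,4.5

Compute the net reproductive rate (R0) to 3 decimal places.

lx = nx/n0 = nx/100: 1, 0.72, 0.51, 0.35, 0.21, 0.11, 0.05, 0.02, 0
lx·mx by age: 0, 0.936, 0.714, 0.595, 0.63, 0.506, 0.21, 0.074, 0
R0 = Σ lx·mx = 3.665 → 3.665

3.665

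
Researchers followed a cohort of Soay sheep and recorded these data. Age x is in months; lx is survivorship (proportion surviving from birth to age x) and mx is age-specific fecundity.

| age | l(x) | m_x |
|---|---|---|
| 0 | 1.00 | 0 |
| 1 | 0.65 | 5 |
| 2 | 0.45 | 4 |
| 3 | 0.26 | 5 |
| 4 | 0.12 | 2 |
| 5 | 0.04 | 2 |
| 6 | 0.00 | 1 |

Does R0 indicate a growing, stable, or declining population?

growing

R0 = Σ lx·mx = 0 + 3.25 + 1.8 + 1.3 + 0.24 + 0.08 + 0 = 6.67
R0 > 1, so the population is growing.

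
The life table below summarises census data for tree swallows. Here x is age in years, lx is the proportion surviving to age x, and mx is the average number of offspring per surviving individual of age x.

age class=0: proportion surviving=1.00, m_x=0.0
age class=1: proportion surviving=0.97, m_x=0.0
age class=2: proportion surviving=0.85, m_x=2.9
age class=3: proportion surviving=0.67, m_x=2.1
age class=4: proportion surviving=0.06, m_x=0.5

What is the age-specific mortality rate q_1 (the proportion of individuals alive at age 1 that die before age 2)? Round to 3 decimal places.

0.124

q_1 = (l_1 − l_2) / l_1 = (0.97 − 0.85) / 0.97
     = 0.12 / 0.97 = 0.123711… → 0.124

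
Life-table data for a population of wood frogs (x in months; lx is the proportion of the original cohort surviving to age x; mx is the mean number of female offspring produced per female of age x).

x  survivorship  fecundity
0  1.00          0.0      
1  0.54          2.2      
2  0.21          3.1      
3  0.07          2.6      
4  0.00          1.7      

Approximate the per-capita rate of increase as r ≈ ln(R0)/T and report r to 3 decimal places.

R0 = Σ lx·mx = 0 + 1.188 + 0.651 + 0.182 + 0 = 2.021
Σ x·lx·mx = 3.036; T = 3.036/2.021 = 1.50223…
r ≈ ln(R0)/T = ln(2.021)/1.50223… = 0.46837… → 0.468

0.468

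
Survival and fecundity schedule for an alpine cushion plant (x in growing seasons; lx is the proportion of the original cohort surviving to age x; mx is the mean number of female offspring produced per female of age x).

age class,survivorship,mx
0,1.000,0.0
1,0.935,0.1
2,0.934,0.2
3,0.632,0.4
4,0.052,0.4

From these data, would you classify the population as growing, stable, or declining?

R0 = Σ lx·mx = 0 + 0.0935 + 0.1868 + 0.2528 + 0.0208 = 0.5539
R0 < 1, so the population is declining.

declining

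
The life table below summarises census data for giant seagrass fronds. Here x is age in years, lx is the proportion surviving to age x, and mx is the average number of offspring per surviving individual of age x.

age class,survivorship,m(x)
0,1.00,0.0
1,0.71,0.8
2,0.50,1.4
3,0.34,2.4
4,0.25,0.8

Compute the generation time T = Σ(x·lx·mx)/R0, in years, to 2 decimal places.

lx·mx: 0, 0.568, 0.7, 0.816, 0.2 → R0 = 2.284
x·lx·mx: 0, 0.568, 1.4, 2.448, 0.8 → Σ = 5.216
T = 5.216 / 2.284 = 2.283713… → 2.28

2.28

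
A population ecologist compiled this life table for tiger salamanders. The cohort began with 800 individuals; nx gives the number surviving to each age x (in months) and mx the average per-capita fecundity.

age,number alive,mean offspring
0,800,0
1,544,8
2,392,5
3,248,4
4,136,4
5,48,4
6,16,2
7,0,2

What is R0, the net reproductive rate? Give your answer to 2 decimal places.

lx = nx/n0 = nx/800: 1, 0.68, 0.49, 0.31, 0.17, 0.06, 0.02, 0
lx·mx by age: 0, 5.44, 2.45, 1.24, 0.68, 0.24, 0.04, 0
R0 = Σ lx·mx = 10.09 → 10.09

10.09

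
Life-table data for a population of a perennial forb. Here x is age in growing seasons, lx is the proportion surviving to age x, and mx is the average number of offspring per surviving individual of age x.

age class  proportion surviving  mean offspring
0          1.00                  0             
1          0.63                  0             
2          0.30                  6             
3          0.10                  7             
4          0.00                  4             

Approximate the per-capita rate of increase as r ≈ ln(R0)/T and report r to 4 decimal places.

0.4019

R0 = Σ lx·mx = 0 + 0 + 1.8 + 0.7 + 0 = 2.5
Σ x·lx·mx = 5.7; T = 5.7/2.5 = 2.28
r ≈ ln(R0)/T = ln(2.5)/2.28 = 0.401882… → 0.4019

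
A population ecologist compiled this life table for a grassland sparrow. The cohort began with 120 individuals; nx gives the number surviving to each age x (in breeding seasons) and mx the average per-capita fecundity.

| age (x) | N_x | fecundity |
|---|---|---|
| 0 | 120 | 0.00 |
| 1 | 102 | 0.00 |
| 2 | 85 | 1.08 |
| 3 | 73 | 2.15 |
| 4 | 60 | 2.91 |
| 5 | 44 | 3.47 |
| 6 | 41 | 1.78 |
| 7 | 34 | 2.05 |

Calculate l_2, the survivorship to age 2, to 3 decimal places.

l_2 = n_2/n_0 = 85/120 = 0.708333… → 0.708

0.708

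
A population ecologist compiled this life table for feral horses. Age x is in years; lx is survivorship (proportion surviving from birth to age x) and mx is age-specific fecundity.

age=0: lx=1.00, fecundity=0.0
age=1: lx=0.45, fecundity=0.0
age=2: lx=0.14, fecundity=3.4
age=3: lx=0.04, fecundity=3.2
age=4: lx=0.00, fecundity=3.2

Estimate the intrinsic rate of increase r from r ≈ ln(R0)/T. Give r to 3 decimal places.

R0 = Σ lx·mx = 0 + 0 + 0.476 + 0.128 + 0 = 0.604
Σ x·lx·mx = 1.336; T = 1.336/0.604 = 2.21192…
r ≈ ln(R0)/T = ln(0.604)/2.21192… = -0.22794… → -0.228

-0.228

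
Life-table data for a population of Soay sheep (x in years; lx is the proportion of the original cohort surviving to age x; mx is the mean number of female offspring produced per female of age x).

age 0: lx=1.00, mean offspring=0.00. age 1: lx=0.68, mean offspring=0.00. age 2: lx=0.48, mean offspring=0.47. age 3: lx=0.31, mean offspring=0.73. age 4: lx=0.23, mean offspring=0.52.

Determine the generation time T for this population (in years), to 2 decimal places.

2.81

lx·mx: 0, 0, 0.2256, 0.2263, 0.1196 → R0 = 0.5715
x·lx·mx: 0, 0, 0.4512, 0.6789, 0.4784 → Σ = 1.6085
T = 1.6085 / 0.5715 = 2.814523… → 2.81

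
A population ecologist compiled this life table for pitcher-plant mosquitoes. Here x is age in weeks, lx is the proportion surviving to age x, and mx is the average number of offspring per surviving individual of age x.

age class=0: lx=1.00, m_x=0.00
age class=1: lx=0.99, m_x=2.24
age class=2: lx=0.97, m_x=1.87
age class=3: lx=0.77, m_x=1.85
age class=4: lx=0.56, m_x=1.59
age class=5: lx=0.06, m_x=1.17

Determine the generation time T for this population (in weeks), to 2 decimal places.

lx·mx: 0, 2.2176, 1.8139, 1.4245, 0.8904, 0.0702 → R0 = 6.4166
x·lx·mx: 0, 2.2176, 3.6278, 4.2735, 3.5616, 0.351 → Σ = 14.0315
T = 14.0315 / 6.4166 = 2.18675… → 2.19

2.19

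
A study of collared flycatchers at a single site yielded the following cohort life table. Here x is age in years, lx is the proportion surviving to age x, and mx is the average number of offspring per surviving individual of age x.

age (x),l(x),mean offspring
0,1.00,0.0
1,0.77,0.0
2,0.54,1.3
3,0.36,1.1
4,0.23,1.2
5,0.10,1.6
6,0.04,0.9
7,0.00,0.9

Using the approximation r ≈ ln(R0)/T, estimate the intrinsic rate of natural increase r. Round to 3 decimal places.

R0 = Σ lx·mx = 0 + 0 + 0.702 + 0.396 + 0.276 + 0.16 + 0.036 + 0 = 1.57
Σ x·lx·mx = 4.712; T = 4.712/1.57 = 3.00127…
r ≈ ln(R0)/T = ln(1.57)/3.00127… = 0.15029… → 0.150

0.150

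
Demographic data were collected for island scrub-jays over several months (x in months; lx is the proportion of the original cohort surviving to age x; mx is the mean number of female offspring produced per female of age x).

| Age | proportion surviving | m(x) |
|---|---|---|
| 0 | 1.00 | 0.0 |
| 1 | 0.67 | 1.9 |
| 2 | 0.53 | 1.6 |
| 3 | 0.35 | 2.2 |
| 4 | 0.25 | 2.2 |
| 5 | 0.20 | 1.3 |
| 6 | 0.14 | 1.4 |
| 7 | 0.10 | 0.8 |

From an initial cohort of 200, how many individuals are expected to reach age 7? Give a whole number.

Expected survivors = N0 · l_7 = 200 × 0.10 = 20 → 20

20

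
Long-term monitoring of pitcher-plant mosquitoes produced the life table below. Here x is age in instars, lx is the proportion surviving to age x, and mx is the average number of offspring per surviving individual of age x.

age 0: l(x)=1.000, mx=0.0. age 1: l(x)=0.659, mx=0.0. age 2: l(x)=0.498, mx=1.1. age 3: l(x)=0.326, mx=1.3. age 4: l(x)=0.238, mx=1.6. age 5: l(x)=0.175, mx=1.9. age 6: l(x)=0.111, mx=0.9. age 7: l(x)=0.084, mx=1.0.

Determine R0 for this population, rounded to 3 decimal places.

1.869

lx·mx by age: 0, 0, 0.5478, 0.4238, 0.3808, 0.3325, 0.0999, 0.084
R0 = Σ lx·mx = 1.8688 → 1.869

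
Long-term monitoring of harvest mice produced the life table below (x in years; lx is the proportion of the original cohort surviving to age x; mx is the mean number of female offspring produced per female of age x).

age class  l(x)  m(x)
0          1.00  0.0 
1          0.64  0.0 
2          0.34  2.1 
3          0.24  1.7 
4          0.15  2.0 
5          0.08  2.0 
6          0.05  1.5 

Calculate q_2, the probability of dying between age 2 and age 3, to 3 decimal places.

0.294

q_2 = (l_2 − l_3) / l_2 = (0.34 − 0.24) / 0.34
     = 0.1 / 0.34 = 0.294118… → 0.294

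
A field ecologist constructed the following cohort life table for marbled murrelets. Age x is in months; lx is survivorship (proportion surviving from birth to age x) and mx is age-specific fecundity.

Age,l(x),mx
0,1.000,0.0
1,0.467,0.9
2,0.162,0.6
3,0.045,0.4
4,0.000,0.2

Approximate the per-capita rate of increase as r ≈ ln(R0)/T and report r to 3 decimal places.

R0 = Σ lx·mx = 0 + 0.4203 + 0.0972 + 0.018 + 0 = 0.5355
Σ x·lx·mx = 0.6687; T = 0.6687/0.5355 = 1.24874…
r ≈ ln(R0)/T = ln(0.5355)/1.24874… = -0.50015… → -0.500

-0.500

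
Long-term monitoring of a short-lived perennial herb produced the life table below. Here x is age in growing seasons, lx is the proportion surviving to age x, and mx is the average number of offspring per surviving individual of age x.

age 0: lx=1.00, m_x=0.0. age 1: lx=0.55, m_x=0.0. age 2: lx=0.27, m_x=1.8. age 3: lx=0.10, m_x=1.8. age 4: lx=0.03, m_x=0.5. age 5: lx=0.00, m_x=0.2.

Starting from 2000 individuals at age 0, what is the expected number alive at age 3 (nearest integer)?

Expected survivors = N0 · l_3 = 2000 × 0.10 = 200 → 200

200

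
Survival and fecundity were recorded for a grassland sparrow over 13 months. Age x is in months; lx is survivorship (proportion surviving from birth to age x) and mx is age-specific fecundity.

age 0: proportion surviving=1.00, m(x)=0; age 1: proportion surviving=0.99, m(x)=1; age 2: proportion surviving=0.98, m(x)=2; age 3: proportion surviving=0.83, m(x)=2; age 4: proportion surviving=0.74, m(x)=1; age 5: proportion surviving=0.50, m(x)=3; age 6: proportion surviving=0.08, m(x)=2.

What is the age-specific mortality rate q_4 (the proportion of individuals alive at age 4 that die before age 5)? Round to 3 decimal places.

q_4 = (l_4 − l_5) / l_4 = (0.74 − 0.5) / 0.74
     = 0.24 / 0.74 = 0.324324… → 0.324

0.324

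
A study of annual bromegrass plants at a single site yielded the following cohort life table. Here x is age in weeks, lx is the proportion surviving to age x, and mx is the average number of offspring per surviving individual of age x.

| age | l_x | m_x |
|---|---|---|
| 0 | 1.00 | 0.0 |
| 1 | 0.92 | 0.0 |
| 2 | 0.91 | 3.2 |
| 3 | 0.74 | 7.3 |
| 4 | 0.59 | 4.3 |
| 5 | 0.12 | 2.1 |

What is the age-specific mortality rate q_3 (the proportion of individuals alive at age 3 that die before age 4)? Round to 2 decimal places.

q_3 = (l_3 − l_4) / l_3 = (0.74 − 0.59) / 0.74
     = 0.15 / 0.74 = 0.202703… → 0.20

0.20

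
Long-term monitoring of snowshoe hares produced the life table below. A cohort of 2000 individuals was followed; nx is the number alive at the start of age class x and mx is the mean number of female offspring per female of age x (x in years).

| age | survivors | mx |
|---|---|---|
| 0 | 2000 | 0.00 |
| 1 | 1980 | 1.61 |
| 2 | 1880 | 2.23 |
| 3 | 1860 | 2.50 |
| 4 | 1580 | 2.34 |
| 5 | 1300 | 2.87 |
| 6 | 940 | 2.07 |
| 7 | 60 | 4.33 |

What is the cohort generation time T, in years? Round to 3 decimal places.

3.345

lx = nx/n0 = nx/2000: 1, 0.99, 0.94, 0.93, 0.79, 0.65, 0.47, 0.03
lx·mx: 0, 1.5939, 2.0962, 2.325, 1.8486, 1.8655, 0.9729, 0.1299 → R0 = 10.832
x·lx·mx: 0, 1.5939, 4.1924, 6.975, 7.3944, 9.3275, 5.8374, 0.9093 → Σ = 36.2299
T = 36.2299 / 10.832 = 3.34471… → 3.345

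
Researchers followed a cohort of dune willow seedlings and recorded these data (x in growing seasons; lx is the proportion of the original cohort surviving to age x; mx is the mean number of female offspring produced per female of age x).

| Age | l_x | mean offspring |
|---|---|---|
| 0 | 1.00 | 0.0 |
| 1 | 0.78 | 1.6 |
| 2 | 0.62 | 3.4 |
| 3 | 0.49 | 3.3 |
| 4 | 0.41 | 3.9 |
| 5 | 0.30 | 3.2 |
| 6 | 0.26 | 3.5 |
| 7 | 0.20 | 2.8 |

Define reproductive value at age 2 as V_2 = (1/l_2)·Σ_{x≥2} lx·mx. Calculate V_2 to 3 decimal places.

lx·mx for x ≥ 2: 2.108, 1.617, 1.599, 0.96, 0.91, 0.56 → sum = 7.754
V_2 = 7.754 / l_2 = 7.754 / 0.62 = 12.506452… → 12.506

12.506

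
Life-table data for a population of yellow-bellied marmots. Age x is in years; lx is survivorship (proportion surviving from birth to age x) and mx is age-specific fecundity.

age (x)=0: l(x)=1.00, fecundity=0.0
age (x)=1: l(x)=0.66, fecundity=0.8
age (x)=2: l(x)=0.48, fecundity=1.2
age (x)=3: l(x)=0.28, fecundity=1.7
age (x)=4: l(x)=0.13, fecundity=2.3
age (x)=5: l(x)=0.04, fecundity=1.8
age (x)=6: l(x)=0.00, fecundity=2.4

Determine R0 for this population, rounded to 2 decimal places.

lx·mx by age: 0, 0.528, 0.576, 0.476, 0.299, 0.072, 0
R0 = Σ lx·mx = 1.951 → 1.95

1.95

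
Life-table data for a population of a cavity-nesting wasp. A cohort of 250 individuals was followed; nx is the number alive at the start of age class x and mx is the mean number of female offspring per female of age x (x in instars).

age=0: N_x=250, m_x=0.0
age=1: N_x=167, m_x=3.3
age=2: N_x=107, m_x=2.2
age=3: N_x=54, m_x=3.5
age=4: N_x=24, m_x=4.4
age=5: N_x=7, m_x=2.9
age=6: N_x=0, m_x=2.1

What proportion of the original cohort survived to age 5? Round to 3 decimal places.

0.028

l_5 = n_5/n_0 = 7/250 = 0.028 → 0.028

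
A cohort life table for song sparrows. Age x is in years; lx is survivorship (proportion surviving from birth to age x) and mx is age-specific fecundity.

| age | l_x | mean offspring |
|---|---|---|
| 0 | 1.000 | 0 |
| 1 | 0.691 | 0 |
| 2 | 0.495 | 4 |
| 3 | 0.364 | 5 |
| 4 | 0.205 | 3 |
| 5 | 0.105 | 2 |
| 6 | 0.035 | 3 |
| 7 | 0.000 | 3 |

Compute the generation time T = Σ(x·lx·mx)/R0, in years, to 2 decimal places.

lx·mx: 0, 0, 1.98, 1.82, 0.615, 0.21, 0.105, 0 → R0 = 4.73
x·lx·mx: 0, 0, 3.96, 5.46, 2.46, 1.05, 0.63, 0 → Σ = 13.56
T = 13.56 / 4.73 = 2.866808… → 2.87

2.87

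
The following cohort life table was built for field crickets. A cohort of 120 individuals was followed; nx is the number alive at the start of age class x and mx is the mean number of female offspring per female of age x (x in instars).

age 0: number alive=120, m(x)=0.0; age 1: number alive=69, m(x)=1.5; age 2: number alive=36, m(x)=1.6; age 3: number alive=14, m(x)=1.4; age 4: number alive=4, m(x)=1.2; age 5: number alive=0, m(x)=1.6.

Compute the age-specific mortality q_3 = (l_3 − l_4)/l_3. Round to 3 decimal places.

0.714

lx = nx/n0 = nx/120: 1, 0.575, 0.3, 0.11667…, 0.03333…, 0
q_3 = (l_3 − l_4) / l_3 = (0.116667… − 0.033333…) / 0.116667…
     = 0.083333… / 0.116667… = 0.714286… → 0.714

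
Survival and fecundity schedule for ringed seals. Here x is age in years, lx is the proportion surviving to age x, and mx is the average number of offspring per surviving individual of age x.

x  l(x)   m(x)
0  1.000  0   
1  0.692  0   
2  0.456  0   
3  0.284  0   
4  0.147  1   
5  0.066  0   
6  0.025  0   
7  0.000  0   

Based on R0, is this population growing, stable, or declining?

R0 = Σ lx·mx = 0 + 0 + 0 + 0 + 0.147 + 0 + 0 + 0 = 0.147
R0 < 1, so the population is declining.

declining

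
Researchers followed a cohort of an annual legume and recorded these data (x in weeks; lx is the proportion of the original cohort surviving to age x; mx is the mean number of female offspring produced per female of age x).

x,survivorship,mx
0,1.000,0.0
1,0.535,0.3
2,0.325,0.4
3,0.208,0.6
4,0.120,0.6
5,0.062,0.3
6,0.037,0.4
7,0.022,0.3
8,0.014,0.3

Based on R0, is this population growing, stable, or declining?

R0 = Σ lx·mx = 0 + 0.1605 + 0.13 + 0.1248 + 0.072 + 0.0186 + 0.0148 + 0.0066 + 0.0042 = 0.5315
R0 < 1, so the population is declining.

declining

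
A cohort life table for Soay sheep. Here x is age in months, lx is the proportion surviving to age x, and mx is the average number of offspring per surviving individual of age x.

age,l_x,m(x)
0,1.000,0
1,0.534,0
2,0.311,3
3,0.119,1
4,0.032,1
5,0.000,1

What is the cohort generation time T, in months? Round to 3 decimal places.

lx·mx: 0, 0, 0.933, 0.119, 0.032, 0 → R0 = 1.084
x·lx·mx: 0, 0, 1.866, 0.357, 0.128, 0 → Σ = 2.351
T = 2.351 / 1.084 = 2.168819… → 2.169

2.169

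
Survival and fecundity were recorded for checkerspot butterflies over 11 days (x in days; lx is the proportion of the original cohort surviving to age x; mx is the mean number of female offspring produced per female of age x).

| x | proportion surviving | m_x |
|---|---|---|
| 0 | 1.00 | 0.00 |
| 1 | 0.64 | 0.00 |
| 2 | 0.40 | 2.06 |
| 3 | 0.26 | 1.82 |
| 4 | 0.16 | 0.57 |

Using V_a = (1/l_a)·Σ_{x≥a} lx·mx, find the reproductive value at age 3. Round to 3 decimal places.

2.171

lx·mx for x ≥ 3: 0.4732, 0.0912 → sum = 0.5644
V_3 = 0.5644 / l_3 = 0.5644 / 0.26 = 2.170769… → 2.171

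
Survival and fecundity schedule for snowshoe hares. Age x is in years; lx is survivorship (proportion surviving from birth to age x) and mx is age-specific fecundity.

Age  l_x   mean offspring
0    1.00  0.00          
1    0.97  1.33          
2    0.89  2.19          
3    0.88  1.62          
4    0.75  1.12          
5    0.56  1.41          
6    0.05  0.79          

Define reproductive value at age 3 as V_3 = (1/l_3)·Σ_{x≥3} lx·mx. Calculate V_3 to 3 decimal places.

lx·mx for x ≥ 3: 1.4256, 0.84, 0.7896, 0.0395 → sum = 3.0947
V_3 = 3.0947 / l_3 = 3.0947 / 0.88 = 3.516705… → 3.517

3.517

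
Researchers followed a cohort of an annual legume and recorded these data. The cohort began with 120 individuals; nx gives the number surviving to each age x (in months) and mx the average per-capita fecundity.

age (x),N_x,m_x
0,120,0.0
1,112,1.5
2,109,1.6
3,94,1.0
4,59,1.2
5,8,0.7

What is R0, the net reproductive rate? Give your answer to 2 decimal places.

4.27

lx = nx/n0 = nx/120: 1, 0.93333…, 0.90833…, 0.78333…, 0.49167…, 0.06667…
lx·mx by age: 0, 1.4…, 1.453333…, 0.783333…, 0.59…, 0.046667…
R0 = Σ lx·mx = 4.273333… → 4.27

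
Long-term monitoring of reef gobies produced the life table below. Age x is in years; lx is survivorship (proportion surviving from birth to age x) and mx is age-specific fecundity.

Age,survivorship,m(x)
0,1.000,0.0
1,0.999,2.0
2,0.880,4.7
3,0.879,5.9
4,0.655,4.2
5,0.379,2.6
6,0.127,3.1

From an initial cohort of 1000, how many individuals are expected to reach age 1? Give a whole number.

Expected survivors = N0 · l_1 = 1000 × 0.999 = 999 → 999

999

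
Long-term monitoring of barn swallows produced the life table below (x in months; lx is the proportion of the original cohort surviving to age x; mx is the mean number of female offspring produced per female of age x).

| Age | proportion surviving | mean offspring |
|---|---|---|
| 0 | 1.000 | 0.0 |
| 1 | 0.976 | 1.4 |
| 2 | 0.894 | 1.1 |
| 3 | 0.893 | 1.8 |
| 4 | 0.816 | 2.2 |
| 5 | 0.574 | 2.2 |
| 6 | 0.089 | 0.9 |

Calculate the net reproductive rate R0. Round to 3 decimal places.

7.095

lx·mx by age: 0, 1.3664, 0.9834, 1.6074, 1.7952, 1.2628, 0.0801
R0 = Σ lx·mx = 7.0953 → 7.095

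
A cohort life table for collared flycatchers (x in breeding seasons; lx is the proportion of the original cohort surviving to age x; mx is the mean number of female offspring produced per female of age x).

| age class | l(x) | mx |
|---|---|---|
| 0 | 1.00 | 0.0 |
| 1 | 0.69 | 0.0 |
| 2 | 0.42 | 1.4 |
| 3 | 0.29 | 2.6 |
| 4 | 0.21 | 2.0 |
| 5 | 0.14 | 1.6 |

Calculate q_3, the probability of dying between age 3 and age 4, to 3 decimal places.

q_3 = (l_3 − l_4) / l_3 = (0.29 − 0.21) / 0.29
     = 0.08 / 0.29 = 0.275862… → 0.276

0.276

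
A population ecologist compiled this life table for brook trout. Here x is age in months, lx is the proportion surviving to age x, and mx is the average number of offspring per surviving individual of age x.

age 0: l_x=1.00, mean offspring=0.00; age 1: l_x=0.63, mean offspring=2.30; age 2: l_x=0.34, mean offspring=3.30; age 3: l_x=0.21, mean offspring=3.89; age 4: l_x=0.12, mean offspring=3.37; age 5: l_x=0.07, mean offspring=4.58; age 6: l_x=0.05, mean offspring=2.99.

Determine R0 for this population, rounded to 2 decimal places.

lx·mx by age: 0, 1.449, 1.122, 0.8169, 0.4044, 0.3206, 0.1495
R0 = Σ lx·mx = 4.2624 → 4.26

4.26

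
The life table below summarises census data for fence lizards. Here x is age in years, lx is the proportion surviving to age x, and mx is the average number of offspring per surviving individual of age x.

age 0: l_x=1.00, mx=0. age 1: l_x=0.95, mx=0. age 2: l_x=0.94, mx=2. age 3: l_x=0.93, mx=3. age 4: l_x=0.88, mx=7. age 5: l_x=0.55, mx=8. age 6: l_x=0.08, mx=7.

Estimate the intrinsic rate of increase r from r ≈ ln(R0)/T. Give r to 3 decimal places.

0.701

R0 = Σ lx·mx = 0 + 0 + 1.88 + 2.79 + 6.16 + 4.4 + 0.56 = 15.79
Σ x·lx·mx = 62.13; T = 62.13/15.79 = 3.93477…
r ≈ ln(R0)/T = ln(15.79)/3.93477… = 0.70128… → 0.701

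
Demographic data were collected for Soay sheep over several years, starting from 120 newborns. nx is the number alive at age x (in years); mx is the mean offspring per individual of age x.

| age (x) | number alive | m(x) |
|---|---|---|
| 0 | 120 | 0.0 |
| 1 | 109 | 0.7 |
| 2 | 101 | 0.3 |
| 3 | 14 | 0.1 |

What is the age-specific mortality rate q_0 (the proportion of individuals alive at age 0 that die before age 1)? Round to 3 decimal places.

0.092

lx = nx/n0 = nx/120: 1, 0.90833…, 0.84167…, 0.11667…
q_0 = (l_0 − l_1) / l_0 = (1 − 0.908333…) / 1
     = 0.091667… / 1 = 0.091667… → 0.092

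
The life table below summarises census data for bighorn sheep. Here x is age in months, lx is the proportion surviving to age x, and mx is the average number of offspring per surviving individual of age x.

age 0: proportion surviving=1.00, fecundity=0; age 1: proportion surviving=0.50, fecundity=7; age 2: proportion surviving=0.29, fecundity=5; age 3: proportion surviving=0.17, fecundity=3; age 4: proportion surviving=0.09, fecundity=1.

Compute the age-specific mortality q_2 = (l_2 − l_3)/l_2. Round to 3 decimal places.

q_2 = (l_2 − l_3) / l_2 = (0.29 − 0.17) / 0.29
     = 0.12 / 0.29 = 0.413793… → 0.414

0.414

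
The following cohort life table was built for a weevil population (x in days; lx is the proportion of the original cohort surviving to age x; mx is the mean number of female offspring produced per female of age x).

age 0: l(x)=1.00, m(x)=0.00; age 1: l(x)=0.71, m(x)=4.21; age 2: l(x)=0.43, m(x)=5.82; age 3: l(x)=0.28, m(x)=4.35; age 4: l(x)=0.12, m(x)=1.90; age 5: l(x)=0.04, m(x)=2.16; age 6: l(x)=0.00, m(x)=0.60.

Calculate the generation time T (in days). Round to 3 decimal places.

1.850

lx·mx: 0, 2.9891, 2.5026, 1.218, 0.228, 0.0864, 0 → R0 = 7.0241
x·lx·mx: 0, 2.9891, 5.0052, 3.654, 0.912, 0.432, 0 → Σ = 12.9923
T = 12.9923 / 7.0241 = 1.849675… → 1.850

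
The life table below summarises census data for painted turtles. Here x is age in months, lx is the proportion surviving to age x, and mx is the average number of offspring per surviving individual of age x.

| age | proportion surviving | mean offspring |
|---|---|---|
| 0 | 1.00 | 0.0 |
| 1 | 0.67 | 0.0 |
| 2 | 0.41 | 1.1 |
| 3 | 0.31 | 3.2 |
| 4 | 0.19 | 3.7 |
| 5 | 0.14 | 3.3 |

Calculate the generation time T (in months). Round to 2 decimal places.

3.45

lx·mx: 0, 0, 0.451, 0.992, 0.703, 0.462 → R0 = 2.608
x·lx·mx: 0, 0, 0.902, 2.976, 2.812, 2.31 → Σ = 9
T = 9 / 2.608 = 3.45092… → 3.45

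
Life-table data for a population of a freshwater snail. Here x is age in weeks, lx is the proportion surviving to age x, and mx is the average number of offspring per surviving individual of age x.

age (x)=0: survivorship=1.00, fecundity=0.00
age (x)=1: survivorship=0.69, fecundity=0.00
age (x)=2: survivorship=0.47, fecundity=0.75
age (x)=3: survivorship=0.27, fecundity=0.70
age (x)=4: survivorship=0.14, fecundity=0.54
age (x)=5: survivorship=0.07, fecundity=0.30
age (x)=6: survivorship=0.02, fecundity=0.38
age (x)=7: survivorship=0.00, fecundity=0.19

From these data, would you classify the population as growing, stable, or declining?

R0 = Σ lx·mx = 0 + 0 + 0.3525 + 0.189 + 0.0756 + 0.021 + 0.0076 + 0 = 0.6457
R0 < 1, so the population is declining.

declining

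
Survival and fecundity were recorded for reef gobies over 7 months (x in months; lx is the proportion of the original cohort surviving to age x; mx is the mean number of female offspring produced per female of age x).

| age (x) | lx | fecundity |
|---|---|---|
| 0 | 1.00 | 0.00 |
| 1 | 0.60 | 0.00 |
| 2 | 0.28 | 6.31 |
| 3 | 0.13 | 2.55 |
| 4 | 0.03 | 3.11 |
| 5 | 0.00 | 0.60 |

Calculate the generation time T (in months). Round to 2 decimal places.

lx·mx: 0, 0, 1.7668, 0.3315, 0.0933, 0 → R0 = 2.1916
x·lx·mx: 0, 0, 3.5336, 0.9945, 0.3732, 0 → Σ = 4.9013
T = 4.9013 / 2.1916 = 2.236403… → 2.24

2.24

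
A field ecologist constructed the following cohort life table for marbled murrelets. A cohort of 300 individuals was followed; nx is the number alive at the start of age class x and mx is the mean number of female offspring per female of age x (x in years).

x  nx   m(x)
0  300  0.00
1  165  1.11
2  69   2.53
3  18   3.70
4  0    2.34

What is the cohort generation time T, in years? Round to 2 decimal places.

lx = nx/n0 = nx/300: 1, 0.55, 0.23, 0.06, 0
lx·mx: 0, 0.6105, 0.5819, 0.222, 0 → R0 = 1.4144
x·lx·mx: 0, 0.6105, 1.1638, 0.666, 0 → Σ = 2.4403
T = 2.4403 / 1.4144 = 1.725325… → 1.73

1.73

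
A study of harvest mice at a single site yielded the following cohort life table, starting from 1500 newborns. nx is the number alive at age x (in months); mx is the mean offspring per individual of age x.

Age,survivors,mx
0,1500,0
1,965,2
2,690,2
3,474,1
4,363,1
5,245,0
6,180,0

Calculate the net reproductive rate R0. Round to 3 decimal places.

2.765

lx = nx/n0 = nx/1500: 1, 0.64333…, 0.46, 0.316, 0.242, 0.16333…, 0.12
lx·mx by age: 0, 1.286667…, 0.92, 0.316, 0.242, 0, 0
R0 = Σ lx·mx = 2.764667… → 2.765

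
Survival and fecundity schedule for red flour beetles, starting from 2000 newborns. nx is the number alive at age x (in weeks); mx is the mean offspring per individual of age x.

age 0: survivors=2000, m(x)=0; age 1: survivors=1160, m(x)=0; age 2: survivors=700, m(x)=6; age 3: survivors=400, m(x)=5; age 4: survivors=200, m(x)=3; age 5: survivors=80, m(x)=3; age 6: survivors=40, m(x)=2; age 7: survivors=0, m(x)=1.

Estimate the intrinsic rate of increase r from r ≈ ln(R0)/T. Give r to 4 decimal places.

lx = nx/n0 = nx/2000: 1, 0.58, 0.35, 0.2, 0.1, 0.04, 0.02, 0
R0 = Σ lx·mx = 0 + 0 + 2.1 + 1 + 0.3 + 0.12 + 0.04 + 0 = 3.56
Σ x·lx·mx = 9.24; T = 9.24/3.56 = 2.59551…
r ≈ ln(R0)/T = ln(3.56)/2.59551… = 0.489215… → 0.4892

0.4892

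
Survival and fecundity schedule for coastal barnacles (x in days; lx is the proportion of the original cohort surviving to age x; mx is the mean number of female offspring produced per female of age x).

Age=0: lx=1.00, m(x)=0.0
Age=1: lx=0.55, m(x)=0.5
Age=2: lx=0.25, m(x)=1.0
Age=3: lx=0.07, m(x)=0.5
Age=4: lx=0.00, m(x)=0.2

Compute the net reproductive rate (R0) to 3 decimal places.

0.560

lx·mx by age: 0, 0.275, 0.25, 0.035, 0
R0 = Σ lx·mx = 0.56 → 0.560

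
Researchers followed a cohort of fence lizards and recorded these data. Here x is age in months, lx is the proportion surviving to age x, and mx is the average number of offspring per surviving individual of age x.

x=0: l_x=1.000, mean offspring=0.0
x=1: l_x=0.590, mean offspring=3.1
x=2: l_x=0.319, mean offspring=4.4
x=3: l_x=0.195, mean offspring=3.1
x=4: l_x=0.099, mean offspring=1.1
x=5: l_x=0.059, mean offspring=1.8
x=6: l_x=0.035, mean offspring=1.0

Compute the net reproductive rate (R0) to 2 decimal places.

4.09

lx·mx by age: 0, 1.829, 1.4036, 0.6045, 0.1089, 0.1062, 0.035
R0 = Σ lx·mx = 4.0872 → 4.09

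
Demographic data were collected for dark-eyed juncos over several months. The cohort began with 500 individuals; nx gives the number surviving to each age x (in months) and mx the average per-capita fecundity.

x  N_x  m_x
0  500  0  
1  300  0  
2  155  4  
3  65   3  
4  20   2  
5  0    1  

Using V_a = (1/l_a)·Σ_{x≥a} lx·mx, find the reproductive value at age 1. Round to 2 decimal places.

2.85

lx = nx/n0 = nx/500: 1, 0.6, 0.31, 0.13, 0.04, 0
lx·mx for x ≥ 1: 0, 1.24, 0.39, 0.08, 0 → sum = 1.71
V_1 = 1.71 / l_1 = 1.71 / 0.6 = 2.85 → 2.85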